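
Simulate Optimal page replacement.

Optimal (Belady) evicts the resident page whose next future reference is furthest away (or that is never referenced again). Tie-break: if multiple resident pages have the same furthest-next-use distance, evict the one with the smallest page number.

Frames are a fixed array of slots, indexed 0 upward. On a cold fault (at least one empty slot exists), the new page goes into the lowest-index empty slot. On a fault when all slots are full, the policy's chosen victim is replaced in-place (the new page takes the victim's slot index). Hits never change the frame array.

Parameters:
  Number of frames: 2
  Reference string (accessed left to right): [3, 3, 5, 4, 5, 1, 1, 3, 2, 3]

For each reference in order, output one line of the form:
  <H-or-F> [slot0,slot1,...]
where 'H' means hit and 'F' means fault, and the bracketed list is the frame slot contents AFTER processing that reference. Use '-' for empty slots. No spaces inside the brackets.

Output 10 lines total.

F [3,-]
H [3,-]
F [3,5]
F [4,5]
H [4,5]
F [1,5]
H [1,5]
F [3,5]
F [3,2]
H [3,2]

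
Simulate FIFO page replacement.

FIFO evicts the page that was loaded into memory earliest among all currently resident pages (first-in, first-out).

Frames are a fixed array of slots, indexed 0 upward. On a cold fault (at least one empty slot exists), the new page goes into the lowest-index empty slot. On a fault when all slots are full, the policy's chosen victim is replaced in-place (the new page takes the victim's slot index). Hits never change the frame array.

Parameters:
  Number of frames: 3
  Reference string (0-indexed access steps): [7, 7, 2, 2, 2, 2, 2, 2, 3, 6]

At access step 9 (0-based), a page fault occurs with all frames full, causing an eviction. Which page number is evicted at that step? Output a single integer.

Answer: 7

Derivation:
Step 0: ref 7 -> FAULT, frames=[7,-,-]
Step 1: ref 7 -> HIT, frames=[7,-,-]
Step 2: ref 2 -> FAULT, frames=[7,2,-]
Step 3: ref 2 -> HIT, frames=[7,2,-]
Step 4: ref 2 -> HIT, frames=[7,2,-]
Step 5: ref 2 -> HIT, frames=[7,2,-]
Step 6: ref 2 -> HIT, frames=[7,2,-]
Step 7: ref 2 -> HIT, frames=[7,2,-]
Step 8: ref 3 -> FAULT, frames=[7,2,3]
Step 9: ref 6 -> FAULT, evict 7, frames=[6,2,3]
At step 9: evicted page 7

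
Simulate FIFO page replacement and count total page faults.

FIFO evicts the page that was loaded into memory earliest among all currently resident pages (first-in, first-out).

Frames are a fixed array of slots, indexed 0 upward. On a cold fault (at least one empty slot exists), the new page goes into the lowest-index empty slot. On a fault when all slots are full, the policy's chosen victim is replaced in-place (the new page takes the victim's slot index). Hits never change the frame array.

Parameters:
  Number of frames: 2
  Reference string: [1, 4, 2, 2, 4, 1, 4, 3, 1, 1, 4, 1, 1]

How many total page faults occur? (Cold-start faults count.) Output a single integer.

Step 0: ref 1 → FAULT, frames=[1,-]
Step 1: ref 4 → FAULT, frames=[1,4]
Step 2: ref 2 → FAULT (evict 1), frames=[2,4]
Step 3: ref 2 → HIT, frames=[2,4]
Step 4: ref 4 → HIT, frames=[2,4]
Step 5: ref 1 → FAULT (evict 4), frames=[2,1]
Step 6: ref 4 → FAULT (evict 2), frames=[4,1]
Step 7: ref 3 → FAULT (evict 1), frames=[4,3]
Step 8: ref 1 → FAULT (evict 4), frames=[1,3]
Step 9: ref 1 → HIT, frames=[1,3]
Step 10: ref 4 → FAULT (evict 3), frames=[1,4]
Step 11: ref 1 → HIT, frames=[1,4]
Step 12: ref 1 → HIT, frames=[1,4]
Total faults: 8

Answer: 8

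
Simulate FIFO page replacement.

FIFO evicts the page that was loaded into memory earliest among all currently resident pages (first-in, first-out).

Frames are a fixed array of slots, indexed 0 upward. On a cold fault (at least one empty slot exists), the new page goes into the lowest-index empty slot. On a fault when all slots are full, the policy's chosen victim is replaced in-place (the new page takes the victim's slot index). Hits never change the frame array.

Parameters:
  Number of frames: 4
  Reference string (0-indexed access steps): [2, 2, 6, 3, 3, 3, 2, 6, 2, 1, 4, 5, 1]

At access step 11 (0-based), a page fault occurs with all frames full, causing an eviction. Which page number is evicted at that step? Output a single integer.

Answer: 6

Derivation:
Step 0: ref 2 -> FAULT, frames=[2,-,-,-]
Step 1: ref 2 -> HIT, frames=[2,-,-,-]
Step 2: ref 6 -> FAULT, frames=[2,6,-,-]
Step 3: ref 3 -> FAULT, frames=[2,6,3,-]
Step 4: ref 3 -> HIT, frames=[2,6,3,-]
Step 5: ref 3 -> HIT, frames=[2,6,3,-]
Step 6: ref 2 -> HIT, frames=[2,6,3,-]
Step 7: ref 6 -> HIT, frames=[2,6,3,-]
Step 8: ref 2 -> HIT, frames=[2,6,3,-]
Step 9: ref 1 -> FAULT, frames=[2,6,3,1]
Step 10: ref 4 -> FAULT, evict 2, frames=[4,6,3,1]
Step 11: ref 5 -> FAULT, evict 6, frames=[4,5,3,1]
At step 11: evicted page 6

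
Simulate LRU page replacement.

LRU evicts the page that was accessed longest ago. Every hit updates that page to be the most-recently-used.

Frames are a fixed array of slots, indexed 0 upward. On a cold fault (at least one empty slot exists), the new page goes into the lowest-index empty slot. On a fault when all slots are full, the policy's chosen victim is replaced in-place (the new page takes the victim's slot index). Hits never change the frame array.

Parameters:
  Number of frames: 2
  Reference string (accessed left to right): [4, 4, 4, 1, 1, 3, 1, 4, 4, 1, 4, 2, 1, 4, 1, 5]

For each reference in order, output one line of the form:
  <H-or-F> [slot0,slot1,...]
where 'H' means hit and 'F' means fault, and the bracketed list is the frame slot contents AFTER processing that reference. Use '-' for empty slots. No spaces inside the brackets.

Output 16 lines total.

F [4,-]
H [4,-]
H [4,-]
F [4,1]
H [4,1]
F [3,1]
H [3,1]
F [4,1]
H [4,1]
H [4,1]
H [4,1]
F [4,2]
F [1,2]
F [1,4]
H [1,4]
F [1,5]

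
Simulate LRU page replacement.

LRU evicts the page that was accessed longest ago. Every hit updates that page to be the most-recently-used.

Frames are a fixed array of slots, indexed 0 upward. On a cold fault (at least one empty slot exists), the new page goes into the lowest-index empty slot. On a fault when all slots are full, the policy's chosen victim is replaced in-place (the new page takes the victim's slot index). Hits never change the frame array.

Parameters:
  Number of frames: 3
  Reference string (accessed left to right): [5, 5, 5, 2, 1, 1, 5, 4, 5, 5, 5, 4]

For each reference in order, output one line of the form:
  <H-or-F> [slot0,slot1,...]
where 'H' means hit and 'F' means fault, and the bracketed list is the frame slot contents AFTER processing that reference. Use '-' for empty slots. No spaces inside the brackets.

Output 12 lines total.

F [5,-,-]
H [5,-,-]
H [5,-,-]
F [5,2,-]
F [5,2,1]
H [5,2,1]
H [5,2,1]
F [5,4,1]
H [5,4,1]
H [5,4,1]
H [5,4,1]
H [5,4,1]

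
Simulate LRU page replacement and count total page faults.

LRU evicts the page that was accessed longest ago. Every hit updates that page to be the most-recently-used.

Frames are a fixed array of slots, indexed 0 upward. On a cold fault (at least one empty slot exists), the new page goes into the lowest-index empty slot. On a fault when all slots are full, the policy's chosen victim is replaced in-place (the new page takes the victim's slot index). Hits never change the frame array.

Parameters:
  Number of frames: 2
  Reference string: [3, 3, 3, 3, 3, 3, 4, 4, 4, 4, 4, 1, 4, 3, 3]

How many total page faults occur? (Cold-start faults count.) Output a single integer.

Step 0: ref 3 → FAULT, frames=[3,-]
Step 1: ref 3 → HIT, frames=[3,-]
Step 2: ref 3 → HIT, frames=[3,-]
Step 3: ref 3 → HIT, frames=[3,-]
Step 4: ref 3 → HIT, frames=[3,-]
Step 5: ref 3 → HIT, frames=[3,-]
Step 6: ref 4 → FAULT, frames=[3,4]
Step 7: ref 4 → HIT, frames=[3,4]
Step 8: ref 4 → HIT, frames=[3,4]
Step 9: ref 4 → HIT, frames=[3,4]
Step 10: ref 4 → HIT, frames=[3,4]
Step 11: ref 1 → FAULT (evict 3), frames=[1,4]
Step 12: ref 4 → HIT, frames=[1,4]
Step 13: ref 3 → FAULT (evict 1), frames=[3,4]
Step 14: ref 3 → HIT, frames=[3,4]
Total faults: 4

Answer: 4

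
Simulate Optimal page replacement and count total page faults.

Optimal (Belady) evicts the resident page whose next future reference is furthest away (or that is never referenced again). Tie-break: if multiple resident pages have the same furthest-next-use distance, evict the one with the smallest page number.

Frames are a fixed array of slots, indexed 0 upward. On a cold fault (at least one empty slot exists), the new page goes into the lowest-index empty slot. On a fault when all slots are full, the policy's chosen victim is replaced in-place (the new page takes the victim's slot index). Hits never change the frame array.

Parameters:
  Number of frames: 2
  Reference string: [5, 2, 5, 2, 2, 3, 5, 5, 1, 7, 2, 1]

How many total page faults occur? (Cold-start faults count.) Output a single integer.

Step 0: ref 5 → FAULT, frames=[5,-]
Step 1: ref 2 → FAULT, frames=[5,2]
Step 2: ref 5 → HIT, frames=[5,2]
Step 3: ref 2 → HIT, frames=[5,2]
Step 4: ref 2 → HIT, frames=[5,2]
Step 5: ref 3 → FAULT (evict 2), frames=[5,3]
Step 6: ref 5 → HIT, frames=[5,3]
Step 7: ref 5 → HIT, frames=[5,3]
Step 8: ref 1 → FAULT (evict 3), frames=[5,1]
Step 9: ref 7 → FAULT (evict 5), frames=[7,1]
Step 10: ref 2 → FAULT (evict 7), frames=[2,1]
Step 11: ref 1 → HIT, frames=[2,1]
Total faults: 6

Answer: 6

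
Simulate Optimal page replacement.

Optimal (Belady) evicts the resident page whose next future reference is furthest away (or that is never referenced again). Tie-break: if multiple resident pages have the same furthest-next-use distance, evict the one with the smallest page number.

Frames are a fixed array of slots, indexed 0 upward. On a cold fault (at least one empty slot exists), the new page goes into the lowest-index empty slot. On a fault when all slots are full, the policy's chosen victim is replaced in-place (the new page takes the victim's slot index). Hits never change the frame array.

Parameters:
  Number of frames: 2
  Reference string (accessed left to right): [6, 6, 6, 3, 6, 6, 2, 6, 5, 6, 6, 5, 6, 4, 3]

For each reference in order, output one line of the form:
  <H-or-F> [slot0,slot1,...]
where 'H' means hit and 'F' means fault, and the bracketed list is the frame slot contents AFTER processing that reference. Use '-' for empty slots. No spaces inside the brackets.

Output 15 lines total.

F [6,-]
H [6,-]
H [6,-]
F [6,3]
H [6,3]
H [6,3]
F [6,2]
H [6,2]
F [6,5]
H [6,5]
H [6,5]
H [6,5]
H [6,5]
F [6,4]
F [6,3]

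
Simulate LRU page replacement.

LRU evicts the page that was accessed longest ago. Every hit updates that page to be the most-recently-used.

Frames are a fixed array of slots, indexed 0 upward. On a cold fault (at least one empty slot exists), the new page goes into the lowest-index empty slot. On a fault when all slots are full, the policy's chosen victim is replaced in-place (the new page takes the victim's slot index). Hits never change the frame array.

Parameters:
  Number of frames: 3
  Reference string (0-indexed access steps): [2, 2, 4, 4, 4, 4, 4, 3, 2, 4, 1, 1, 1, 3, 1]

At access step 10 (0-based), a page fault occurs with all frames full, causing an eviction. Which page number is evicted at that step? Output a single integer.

Step 0: ref 2 -> FAULT, frames=[2,-,-]
Step 1: ref 2 -> HIT, frames=[2,-,-]
Step 2: ref 4 -> FAULT, frames=[2,4,-]
Step 3: ref 4 -> HIT, frames=[2,4,-]
Step 4: ref 4 -> HIT, frames=[2,4,-]
Step 5: ref 4 -> HIT, frames=[2,4,-]
Step 6: ref 4 -> HIT, frames=[2,4,-]
Step 7: ref 3 -> FAULT, frames=[2,4,3]
Step 8: ref 2 -> HIT, frames=[2,4,3]
Step 9: ref 4 -> HIT, frames=[2,4,3]
Step 10: ref 1 -> FAULT, evict 3, frames=[2,4,1]
At step 10: evicted page 3

Answer: 3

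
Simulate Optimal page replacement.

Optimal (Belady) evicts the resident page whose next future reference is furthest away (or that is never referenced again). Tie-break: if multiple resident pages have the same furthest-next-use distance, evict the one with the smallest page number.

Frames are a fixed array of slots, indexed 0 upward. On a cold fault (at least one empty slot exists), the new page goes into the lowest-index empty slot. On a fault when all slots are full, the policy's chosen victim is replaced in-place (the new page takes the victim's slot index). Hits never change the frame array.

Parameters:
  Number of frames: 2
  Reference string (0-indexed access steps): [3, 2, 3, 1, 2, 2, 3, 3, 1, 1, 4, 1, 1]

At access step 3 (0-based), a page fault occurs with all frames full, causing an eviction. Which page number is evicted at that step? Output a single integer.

Step 0: ref 3 -> FAULT, frames=[3,-]
Step 1: ref 2 -> FAULT, frames=[3,2]
Step 2: ref 3 -> HIT, frames=[3,2]
Step 3: ref 1 -> FAULT, evict 3, frames=[1,2]
At step 3: evicted page 3

Answer: 3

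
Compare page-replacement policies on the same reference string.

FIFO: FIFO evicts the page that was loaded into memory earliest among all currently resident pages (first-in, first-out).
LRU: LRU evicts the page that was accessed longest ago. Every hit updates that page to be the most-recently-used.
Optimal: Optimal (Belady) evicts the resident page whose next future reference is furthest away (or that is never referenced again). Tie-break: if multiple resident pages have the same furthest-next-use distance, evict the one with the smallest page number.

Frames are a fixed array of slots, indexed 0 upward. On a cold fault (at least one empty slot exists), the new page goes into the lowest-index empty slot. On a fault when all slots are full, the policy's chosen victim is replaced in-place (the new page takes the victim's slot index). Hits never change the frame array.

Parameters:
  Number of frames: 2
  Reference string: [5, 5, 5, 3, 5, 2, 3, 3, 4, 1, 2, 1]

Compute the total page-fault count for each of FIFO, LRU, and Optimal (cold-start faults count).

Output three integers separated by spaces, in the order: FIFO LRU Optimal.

Answer: 6 7 5

Derivation:
--- FIFO ---
  step 0: ref 5 -> FAULT, frames=[5,-] (faults so far: 1)
  step 1: ref 5 -> HIT, frames=[5,-] (faults so far: 1)
  step 2: ref 5 -> HIT, frames=[5,-] (faults so far: 1)
  step 3: ref 3 -> FAULT, frames=[5,3] (faults so far: 2)
  step 4: ref 5 -> HIT, frames=[5,3] (faults so far: 2)
  step 5: ref 2 -> FAULT, evict 5, frames=[2,3] (faults so far: 3)
  step 6: ref 3 -> HIT, frames=[2,3] (faults so far: 3)
  step 7: ref 3 -> HIT, frames=[2,3] (faults so far: 3)
  step 8: ref 4 -> FAULT, evict 3, frames=[2,4] (faults so far: 4)
  step 9: ref 1 -> FAULT, evict 2, frames=[1,4] (faults so far: 5)
  step 10: ref 2 -> FAULT, evict 4, frames=[1,2] (faults so far: 6)
  step 11: ref 1 -> HIT, frames=[1,2] (faults so far: 6)
  FIFO total faults: 6
--- LRU ---
  step 0: ref 5 -> FAULT, frames=[5,-] (faults so far: 1)
  step 1: ref 5 -> HIT, frames=[5,-] (faults so far: 1)
  step 2: ref 5 -> HIT, frames=[5,-] (faults so far: 1)
  step 3: ref 3 -> FAULT, frames=[5,3] (faults so far: 2)
  step 4: ref 5 -> HIT, frames=[5,3] (faults so far: 2)
  step 5: ref 2 -> FAULT, evict 3, frames=[5,2] (faults so far: 3)
  step 6: ref 3 -> FAULT, evict 5, frames=[3,2] (faults so far: 4)
  step 7: ref 3 -> HIT, frames=[3,2] (faults so far: 4)
  step 8: ref 4 -> FAULT, evict 2, frames=[3,4] (faults so far: 5)
  step 9: ref 1 -> FAULT, evict 3, frames=[1,4] (faults so far: 6)
  step 10: ref 2 -> FAULT, evict 4, frames=[1,2] (faults so far: 7)
  step 11: ref 1 -> HIT, frames=[1,2] (faults so far: 7)
  LRU total faults: 7
--- Optimal ---
  step 0: ref 5 -> FAULT, frames=[5,-] (faults so far: 1)
  step 1: ref 5 -> HIT, frames=[5,-] (faults so far: 1)
  step 2: ref 5 -> HIT, frames=[5,-] (faults so far: 1)
  step 3: ref 3 -> FAULT, frames=[5,3] (faults so far: 2)
  step 4: ref 5 -> HIT, frames=[5,3] (faults so far: 2)
  step 5: ref 2 -> FAULT, evict 5, frames=[2,3] (faults so far: 3)
  step 6: ref 3 -> HIT, frames=[2,3] (faults so far: 3)
  step 7: ref 3 -> HIT, frames=[2,3] (faults so far: 3)
  step 8: ref 4 -> FAULT, evict 3, frames=[2,4] (faults so far: 4)
  step 9: ref 1 -> FAULT, evict 4, frames=[2,1] (faults so far: 5)
  step 10: ref 2 -> HIT, frames=[2,1] (faults so far: 5)
  step 11: ref 1 -> HIT, frames=[2,1] (faults so far: 5)
  Optimal total faults: 5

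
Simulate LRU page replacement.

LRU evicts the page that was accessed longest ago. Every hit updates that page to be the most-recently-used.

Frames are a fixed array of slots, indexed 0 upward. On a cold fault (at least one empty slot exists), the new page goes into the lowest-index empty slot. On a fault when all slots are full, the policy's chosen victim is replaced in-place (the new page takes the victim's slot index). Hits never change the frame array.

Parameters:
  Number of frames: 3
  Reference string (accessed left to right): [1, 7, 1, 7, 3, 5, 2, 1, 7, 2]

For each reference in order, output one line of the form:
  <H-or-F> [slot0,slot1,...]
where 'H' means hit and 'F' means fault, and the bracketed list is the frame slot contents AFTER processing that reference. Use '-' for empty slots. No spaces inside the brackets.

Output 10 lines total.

F [1,-,-]
F [1,7,-]
H [1,7,-]
H [1,7,-]
F [1,7,3]
F [5,7,3]
F [5,2,3]
F [5,2,1]
F [7,2,1]
H [7,2,1]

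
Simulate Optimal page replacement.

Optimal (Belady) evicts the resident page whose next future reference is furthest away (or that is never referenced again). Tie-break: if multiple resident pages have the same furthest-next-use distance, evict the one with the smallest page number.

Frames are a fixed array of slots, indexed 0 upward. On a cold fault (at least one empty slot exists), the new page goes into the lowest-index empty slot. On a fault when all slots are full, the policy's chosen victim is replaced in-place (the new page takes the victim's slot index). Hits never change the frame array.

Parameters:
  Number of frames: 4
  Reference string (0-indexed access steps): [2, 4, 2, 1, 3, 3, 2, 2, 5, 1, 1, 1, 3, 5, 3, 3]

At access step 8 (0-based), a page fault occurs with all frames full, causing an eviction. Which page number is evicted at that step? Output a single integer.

Answer: 2

Derivation:
Step 0: ref 2 -> FAULT, frames=[2,-,-,-]
Step 1: ref 4 -> FAULT, frames=[2,4,-,-]
Step 2: ref 2 -> HIT, frames=[2,4,-,-]
Step 3: ref 1 -> FAULT, frames=[2,4,1,-]
Step 4: ref 3 -> FAULT, frames=[2,4,1,3]
Step 5: ref 3 -> HIT, frames=[2,4,1,3]
Step 6: ref 2 -> HIT, frames=[2,4,1,3]
Step 7: ref 2 -> HIT, frames=[2,4,1,3]
Step 8: ref 5 -> FAULT, evict 2, frames=[5,4,1,3]
At step 8: evicted page 2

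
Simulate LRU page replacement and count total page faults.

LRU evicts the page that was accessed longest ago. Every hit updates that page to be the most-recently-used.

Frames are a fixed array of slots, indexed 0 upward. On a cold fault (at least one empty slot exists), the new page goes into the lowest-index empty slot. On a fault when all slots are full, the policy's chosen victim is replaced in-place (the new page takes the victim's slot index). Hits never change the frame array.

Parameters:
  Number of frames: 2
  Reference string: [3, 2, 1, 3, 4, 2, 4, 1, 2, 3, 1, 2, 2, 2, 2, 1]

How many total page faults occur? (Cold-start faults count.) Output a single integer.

Step 0: ref 3 → FAULT, frames=[3,-]
Step 1: ref 2 → FAULT, frames=[3,2]
Step 2: ref 1 → FAULT (evict 3), frames=[1,2]
Step 3: ref 3 → FAULT (evict 2), frames=[1,3]
Step 4: ref 4 → FAULT (evict 1), frames=[4,3]
Step 5: ref 2 → FAULT (evict 3), frames=[4,2]
Step 6: ref 4 → HIT, frames=[4,2]
Step 7: ref 1 → FAULT (evict 2), frames=[4,1]
Step 8: ref 2 → FAULT (evict 4), frames=[2,1]
Step 9: ref 3 → FAULT (evict 1), frames=[2,3]
Step 10: ref 1 → FAULT (evict 2), frames=[1,3]
Step 11: ref 2 → FAULT (evict 3), frames=[1,2]
Step 12: ref 2 → HIT, frames=[1,2]
Step 13: ref 2 → HIT, frames=[1,2]
Step 14: ref 2 → HIT, frames=[1,2]
Step 15: ref 1 → HIT, frames=[1,2]
Total faults: 11

Answer: 11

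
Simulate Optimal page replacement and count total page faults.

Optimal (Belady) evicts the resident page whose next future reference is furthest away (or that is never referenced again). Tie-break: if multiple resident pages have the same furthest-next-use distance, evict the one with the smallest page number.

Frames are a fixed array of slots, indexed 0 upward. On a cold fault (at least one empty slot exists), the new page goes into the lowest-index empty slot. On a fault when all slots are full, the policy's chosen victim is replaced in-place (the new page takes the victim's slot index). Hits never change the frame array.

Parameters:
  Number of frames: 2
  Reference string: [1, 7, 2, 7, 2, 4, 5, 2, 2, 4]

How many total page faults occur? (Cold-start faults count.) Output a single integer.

Answer: 6

Derivation:
Step 0: ref 1 → FAULT, frames=[1,-]
Step 1: ref 7 → FAULT, frames=[1,7]
Step 2: ref 2 → FAULT (evict 1), frames=[2,7]
Step 3: ref 7 → HIT, frames=[2,7]
Step 4: ref 2 → HIT, frames=[2,7]
Step 5: ref 4 → FAULT (evict 7), frames=[2,4]
Step 6: ref 5 → FAULT (evict 4), frames=[2,5]
Step 7: ref 2 → HIT, frames=[2,5]
Step 8: ref 2 → HIT, frames=[2,5]
Step 9: ref 4 → FAULT (evict 2), frames=[4,5]
Total faults: 6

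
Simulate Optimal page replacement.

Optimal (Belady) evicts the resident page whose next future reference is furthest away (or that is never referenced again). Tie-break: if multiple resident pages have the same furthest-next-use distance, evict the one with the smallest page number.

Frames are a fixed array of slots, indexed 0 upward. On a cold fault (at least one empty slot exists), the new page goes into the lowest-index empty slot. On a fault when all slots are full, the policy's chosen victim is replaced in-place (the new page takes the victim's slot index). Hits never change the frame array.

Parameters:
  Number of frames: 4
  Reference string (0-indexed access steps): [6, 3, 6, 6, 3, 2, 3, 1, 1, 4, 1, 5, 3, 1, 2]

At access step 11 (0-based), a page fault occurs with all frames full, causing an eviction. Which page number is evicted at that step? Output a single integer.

Step 0: ref 6 -> FAULT, frames=[6,-,-,-]
Step 1: ref 3 -> FAULT, frames=[6,3,-,-]
Step 2: ref 6 -> HIT, frames=[6,3,-,-]
Step 3: ref 6 -> HIT, frames=[6,3,-,-]
Step 4: ref 3 -> HIT, frames=[6,3,-,-]
Step 5: ref 2 -> FAULT, frames=[6,3,2,-]
Step 6: ref 3 -> HIT, frames=[6,3,2,-]
Step 7: ref 1 -> FAULT, frames=[6,3,2,1]
Step 8: ref 1 -> HIT, frames=[6,3,2,1]
Step 9: ref 4 -> FAULT, evict 6, frames=[4,3,2,1]
Step 10: ref 1 -> HIT, frames=[4,3,2,1]
Step 11: ref 5 -> FAULT, evict 4, frames=[5,3,2,1]
At step 11: evicted page 4

Answer: 4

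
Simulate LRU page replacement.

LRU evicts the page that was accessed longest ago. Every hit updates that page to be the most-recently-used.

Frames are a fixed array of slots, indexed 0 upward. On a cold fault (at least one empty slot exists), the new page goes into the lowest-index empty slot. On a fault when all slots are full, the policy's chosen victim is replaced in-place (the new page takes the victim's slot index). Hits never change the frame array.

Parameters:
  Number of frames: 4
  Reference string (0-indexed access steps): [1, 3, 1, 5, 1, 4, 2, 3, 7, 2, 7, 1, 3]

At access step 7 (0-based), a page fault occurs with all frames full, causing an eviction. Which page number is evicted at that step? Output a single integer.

Step 0: ref 1 -> FAULT, frames=[1,-,-,-]
Step 1: ref 3 -> FAULT, frames=[1,3,-,-]
Step 2: ref 1 -> HIT, frames=[1,3,-,-]
Step 3: ref 5 -> FAULT, frames=[1,3,5,-]
Step 4: ref 1 -> HIT, frames=[1,3,5,-]
Step 5: ref 4 -> FAULT, frames=[1,3,5,4]
Step 6: ref 2 -> FAULT, evict 3, frames=[1,2,5,4]
Step 7: ref 3 -> FAULT, evict 5, frames=[1,2,3,4]
At step 7: evicted page 5

Answer: 5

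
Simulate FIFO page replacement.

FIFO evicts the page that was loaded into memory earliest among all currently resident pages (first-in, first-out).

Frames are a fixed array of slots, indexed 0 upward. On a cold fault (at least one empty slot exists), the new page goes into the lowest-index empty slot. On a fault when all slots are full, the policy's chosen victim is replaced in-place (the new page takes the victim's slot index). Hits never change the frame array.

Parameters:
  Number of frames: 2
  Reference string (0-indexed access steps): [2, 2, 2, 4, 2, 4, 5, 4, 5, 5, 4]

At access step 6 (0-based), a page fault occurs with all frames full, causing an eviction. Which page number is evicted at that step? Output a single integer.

Step 0: ref 2 -> FAULT, frames=[2,-]
Step 1: ref 2 -> HIT, frames=[2,-]
Step 2: ref 2 -> HIT, frames=[2,-]
Step 3: ref 4 -> FAULT, frames=[2,4]
Step 4: ref 2 -> HIT, frames=[2,4]
Step 5: ref 4 -> HIT, frames=[2,4]
Step 6: ref 5 -> FAULT, evict 2, frames=[5,4]
At step 6: evicted page 2

Answer: 2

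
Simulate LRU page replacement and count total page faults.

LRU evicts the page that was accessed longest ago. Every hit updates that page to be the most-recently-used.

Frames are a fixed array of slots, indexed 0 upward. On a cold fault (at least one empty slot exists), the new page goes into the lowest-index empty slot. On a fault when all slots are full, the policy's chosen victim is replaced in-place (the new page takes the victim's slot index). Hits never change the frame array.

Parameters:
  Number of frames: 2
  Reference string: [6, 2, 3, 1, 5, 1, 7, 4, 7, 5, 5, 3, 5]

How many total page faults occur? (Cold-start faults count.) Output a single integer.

Answer: 9

Derivation:
Step 0: ref 6 → FAULT, frames=[6,-]
Step 1: ref 2 → FAULT, frames=[6,2]
Step 2: ref 3 → FAULT (evict 6), frames=[3,2]
Step 3: ref 1 → FAULT (evict 2), frames=[3,1]
Step 4: ref 5 → FAULT (evict 3), frames=[5,1]
Step 5: ref 1 → HIT, frames=[5,1]
Step 6: ref 7 → FAULT (evict 5), frames=[7,1]
Step 7: ref 4 → FAULT (evict 1), frames=[7,4]
Step 8: ref 7 → HIT, frames=[7,4]
Step 9: ref 5 → FAULT (evict 4), frames=[7,5]
Step 10: ref 5 → HIT, frames=[7,5]
Step 11: ref 3 → FAULT (evict 7), frames=[3,5]
Step 12: ref 5 → HIT, frames=[3,5]
Total faults: 9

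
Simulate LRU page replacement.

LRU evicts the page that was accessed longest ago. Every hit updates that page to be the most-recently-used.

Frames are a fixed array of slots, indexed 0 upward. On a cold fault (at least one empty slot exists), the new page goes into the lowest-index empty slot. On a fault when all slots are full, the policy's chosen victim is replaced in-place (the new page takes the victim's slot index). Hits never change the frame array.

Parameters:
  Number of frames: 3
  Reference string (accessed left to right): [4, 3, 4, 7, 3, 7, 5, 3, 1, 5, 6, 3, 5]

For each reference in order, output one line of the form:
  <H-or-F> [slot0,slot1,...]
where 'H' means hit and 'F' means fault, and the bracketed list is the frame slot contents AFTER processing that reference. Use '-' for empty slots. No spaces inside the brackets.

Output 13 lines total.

F [4,-,-]
F [4,3,-]
H [4,3,-]
F [4,3,7]
H [4,3,7]
H [4,3,7]
F [5,3,7]
H [5,3,7]
F [5,3,1]
H [5,3,1]
F [5,6,1]
F [5,6,3]
H [5,6,3]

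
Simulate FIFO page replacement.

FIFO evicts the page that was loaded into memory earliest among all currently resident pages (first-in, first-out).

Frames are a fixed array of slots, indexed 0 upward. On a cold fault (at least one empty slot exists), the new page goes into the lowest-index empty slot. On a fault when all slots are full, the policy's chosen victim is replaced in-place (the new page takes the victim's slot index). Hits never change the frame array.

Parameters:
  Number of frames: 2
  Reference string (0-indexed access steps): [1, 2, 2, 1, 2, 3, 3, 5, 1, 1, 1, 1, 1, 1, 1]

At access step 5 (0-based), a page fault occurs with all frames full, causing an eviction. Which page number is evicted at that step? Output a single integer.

Answer: 1

Derivation:
Step 0: ref 1 -> FAULT, frames=[1,-]
Step 1: ref 2 -> FAULT, frames=[1,2]
Step 2: ref 2 -> HIT, frames=[1,2]
Step 3: ref 1 -> HIT, frames=[1,2]
Step 4: ref 2 -> HIT, frames=[1,2]
Step 5: ref 3 -> FAULT, evict 1, frames=[3,2]
At step 5: evicted page 1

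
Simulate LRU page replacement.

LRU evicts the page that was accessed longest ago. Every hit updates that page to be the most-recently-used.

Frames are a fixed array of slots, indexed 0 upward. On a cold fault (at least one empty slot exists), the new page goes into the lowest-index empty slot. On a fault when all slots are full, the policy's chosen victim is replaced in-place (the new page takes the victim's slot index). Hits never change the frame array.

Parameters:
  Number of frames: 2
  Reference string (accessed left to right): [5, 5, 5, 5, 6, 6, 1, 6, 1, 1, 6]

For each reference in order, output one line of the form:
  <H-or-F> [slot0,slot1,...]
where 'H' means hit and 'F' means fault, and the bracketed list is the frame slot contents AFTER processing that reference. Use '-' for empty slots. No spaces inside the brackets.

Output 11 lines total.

F [5,-]
H [5,-]
H [5,-]
H [5,-]
F [5,6]
H [5,6]
F [1,6]
H [1,6]
H [1,6]
H [1,6]
H [1,6]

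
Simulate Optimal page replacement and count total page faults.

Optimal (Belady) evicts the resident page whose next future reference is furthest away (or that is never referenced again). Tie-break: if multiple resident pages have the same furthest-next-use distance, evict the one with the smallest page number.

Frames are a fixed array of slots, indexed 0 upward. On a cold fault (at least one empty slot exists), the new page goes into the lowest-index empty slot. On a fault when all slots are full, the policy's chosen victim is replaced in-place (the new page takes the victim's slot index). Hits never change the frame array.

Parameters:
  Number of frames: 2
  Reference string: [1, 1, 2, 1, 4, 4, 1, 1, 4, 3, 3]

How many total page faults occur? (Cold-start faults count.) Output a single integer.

Step 0: ref 1 → FAULT, frames=[1,-]
Step 1: ref 1 → HIT, frames=[1,-]
Step 2: ref 2 → FAULT, frames=[1,2]
Step 3: ref 1 → HIT, frames=[1,2]
Step 4: ref 4 → FAULT (evict 2), frames=[1,4]
Step 5: ref 4 → HIT, frames=[1,4]
Step 6: ref 1 → HIT, frames=[1,4]
Step 7: ref 1 → HIT, frames=[1,4]
Step 8: ref 4 → HIT, frames=[1,4]
Step 9: ref 3 → FAULT (evict 1), frames=[3,4]
Step 10: ref 3 → HIT, frames=[3,4]
Total faults: 4

Answer: 4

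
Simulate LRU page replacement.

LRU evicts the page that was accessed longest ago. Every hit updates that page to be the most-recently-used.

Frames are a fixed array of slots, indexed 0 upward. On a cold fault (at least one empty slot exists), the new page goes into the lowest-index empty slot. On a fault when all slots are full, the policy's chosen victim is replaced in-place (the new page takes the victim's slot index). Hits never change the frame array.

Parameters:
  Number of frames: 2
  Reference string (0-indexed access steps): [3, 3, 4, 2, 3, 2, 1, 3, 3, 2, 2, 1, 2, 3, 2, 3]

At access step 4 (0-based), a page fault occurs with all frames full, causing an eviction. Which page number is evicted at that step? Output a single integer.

Step 0: ref 3 -> FAULT, frames=[3,-]
Step 1: ref 3 -> HIT, frames=[3,-]
Step 2: ref 4 -> FAULT, frames=[3,4]
Step 3: ref 2 -> FAULT, evict 3, frames=[2,4]
Step 4: ref 3 -> FAULT, evict 4, frames=[2,3]
At step 4: evicted page 4

Answer: 4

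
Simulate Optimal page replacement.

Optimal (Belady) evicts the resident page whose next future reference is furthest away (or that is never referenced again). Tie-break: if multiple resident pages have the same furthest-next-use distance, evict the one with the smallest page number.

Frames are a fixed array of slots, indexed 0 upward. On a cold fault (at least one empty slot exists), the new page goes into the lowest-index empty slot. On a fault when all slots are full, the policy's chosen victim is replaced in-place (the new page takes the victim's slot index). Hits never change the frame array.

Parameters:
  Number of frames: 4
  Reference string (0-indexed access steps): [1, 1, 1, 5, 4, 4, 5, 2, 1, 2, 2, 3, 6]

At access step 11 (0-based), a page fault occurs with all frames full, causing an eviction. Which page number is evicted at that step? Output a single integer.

Answer: 1

Derivation:
Step 0: ref 1 -> FAULT, frames=[1,-,-,-]
Step 1: ref 1 -> HIT, frames=[1,-,-,-]
Step 2: ref 1 -> HIT, frames=[1,-,-,-]
Step 3: ref 5 -> FAULT, frames=[1,5,-,-]
Step 4: ref 4 -> FAULT, frames=[1,5,4,-]
Step 5: ref 4 -> HIT, frames=[1,5,4,-]
Step 6: ref 5 -> HIT, frames=[1,5,4,-]
Step 7: ref 2 -> FAULT, frames=[1,5,4,2]
Step 8: ref 1 -> HIT, frames=[1,5,4,2]
Step 9: ref 2 -> HIT, frames=[1,5,4,2]
Step 10: ref 2 -> HIT, frames=[1,5,4,2]
Step 11: ref 3 -> FAULT, evict 1, frames=[3,5,4,2]
At step 11: evicted page 1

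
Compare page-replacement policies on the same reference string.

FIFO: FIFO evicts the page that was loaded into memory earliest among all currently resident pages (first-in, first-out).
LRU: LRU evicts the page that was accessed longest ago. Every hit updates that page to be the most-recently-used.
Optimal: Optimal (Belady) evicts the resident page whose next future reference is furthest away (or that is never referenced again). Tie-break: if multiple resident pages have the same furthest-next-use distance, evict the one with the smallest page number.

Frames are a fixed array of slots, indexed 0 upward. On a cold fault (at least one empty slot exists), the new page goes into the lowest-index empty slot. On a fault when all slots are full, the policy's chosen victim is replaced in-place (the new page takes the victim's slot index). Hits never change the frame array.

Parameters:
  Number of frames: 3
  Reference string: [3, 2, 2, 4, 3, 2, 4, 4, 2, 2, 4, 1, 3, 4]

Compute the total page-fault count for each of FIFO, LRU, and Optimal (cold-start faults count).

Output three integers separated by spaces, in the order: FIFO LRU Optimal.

Answer: 5 5 4

Derivation:
--- FIFO ---
  step 0: ref 3 -> FAULT, frames=[3,-,-] (faults so far: 1)
  step 1: ref 2 -> FAULT, frames=[3,2,-] (faults so far: 2)
  step 2: ref 2 -> HIT, frames=[3,2,-] (faults so far: 2)
  step 3: ref 4 -> FAULT, frames=[3,2,4] (faults so far: 3)
  step 4: ref 3 -> HIT, frames=[3,2,4] (faults so far: 3)
  step 5: ref 2 -> HIT, frames=[3,2,4] (faults so far: 3)
  step 6: ref 4 -> HIT, frames=[3,2,4] (faults so far: 3)
  step 7: ref 4 -> HIT, frames=[3,2,4] (faults so far: 3)
  step 8: ref 2 -> HIT, frames=[3,2,4] (faults so far: 3)
  step 9: ref 2 -> HIT, frames=[3,2,4] (faults so far: 3)
  step 10: ref 4 -> HIT, frames=[3,2,4] (faults so far: 3)
  step 11: ref 1 -> FAULT, evict 3, frames=[1,2,4] (faults so far: 4)
  step 12: ref 3 -> FAULT, evict 2, frames=[1,3,4] (faults so far: 5)
  step 13: ref 4 -> HIT, frames=[1,3,4] (faults so far: 5)
  FIFO total faults: 5
--- LRU ---
  step 0: ref 3 -> FAULT, frames=[3,-,-] (faults so far: 1)
  step 1: ref 2 -> FAULT, frames=[3,2,-] (faults so far: 2)
  step 2: ref 2 -> HIT, frames=[3,2,-] (faults so far: 2)
  step 3: ref 4 -> FAULT, frames=[3,2,4] (faults so far: 3)
  step 4: ref 3 -> HIT, frames=[3,2,4] (faults so far: 3)
  step 5: ref 2 -> HIT, frames=[3,2,4] (faults so far: 3)
  step 6: ref 4 -> HIT, frames=[3,2,4] (faults so far: 3)
  step 7: ref 4 -> HIT, frames=[3,2,4] (faults so far: 3)
  step 8: ref 2 -> HIT, frames=[3,2,4] (faults so far: 3)
  step 9: ref 2 -> HIT, frames=[3,2,4] (faults so far: 3)
  step 10: ref 4 -> HIT, frames=[3,2,4] (faults so far: 3)
  step 11: ref 1 -> FAULT, evict 3, frames=[1,2,4] (faults so far: 4)
  step 12: ref 3 -> FAULT, evict 2, frames=[1,3,4] (faults so far: 5)
  step 13: ref 4 -> HIT, frames=[1,3,4] (faults so far: 5)
  LRU total faults: 5
--- Optimal ---
  step 0: ref 3 -> FAULT, frames=[3,-,-] (faults so far: 1)
  step 1: ref 2 -> FAULT, frames=[3,2,-] (faults so far: 2)
  step 2: ref 2 -> HIT, frames=[3,2,-] (faults so far: 2)
  step 3: ref 4 -> FAULT, frames=[3,2,4] (faults so far: 3)
  step 4: ref 3 -> HIT, frames=[3,2,4] (faults so far: 3)
  step 5: ref 2 -> HIT, frames=[3,2,4] (faults so far: 3)
  step 6: ref 4 -> HIT, frames=[3,2,4] (faults so far: 3)
  step 7: ref 4 -> HIT, frames=[3,2,4] (faults so far: 3)
  step 8: ref 2 -> HIT, frames=[3,2,4] (faults so far: 3)
  step 9: ref 2 -> HIT, frames=[3,2,4] (faults so far: 3)
  step 10: ref 4 -> HIT, frames=[3,2,4] (faults so far: 3)
  step 11: ref 1 -> FAULT, evict 2, frames=[3,1,4] (faults so far: 4)
  step 12: ref 3 -> HIT, frames=[3,1,4] (faults so far: 4)
  step 13: ref 4 -> HIT, frames=[3,1,4] (faults so far: 4)
  Optimal total faults: 4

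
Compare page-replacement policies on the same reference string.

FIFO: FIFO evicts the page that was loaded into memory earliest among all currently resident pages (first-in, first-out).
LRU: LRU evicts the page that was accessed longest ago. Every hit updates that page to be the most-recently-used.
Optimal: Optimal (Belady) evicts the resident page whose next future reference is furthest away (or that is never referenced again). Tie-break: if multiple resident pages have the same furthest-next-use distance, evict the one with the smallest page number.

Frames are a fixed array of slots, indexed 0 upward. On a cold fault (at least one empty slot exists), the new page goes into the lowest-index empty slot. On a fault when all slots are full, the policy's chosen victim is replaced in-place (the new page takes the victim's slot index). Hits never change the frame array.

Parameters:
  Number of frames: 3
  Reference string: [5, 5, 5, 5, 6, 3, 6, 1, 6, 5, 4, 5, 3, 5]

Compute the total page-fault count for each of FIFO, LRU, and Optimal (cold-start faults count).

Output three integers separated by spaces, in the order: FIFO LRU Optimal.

--- FIFO ---
  step 0: ref 5 -> FAULT, frames=[5,-,-] (faults so far: 1)
  step 1: ref 5 -> HIT, frames=[5,-,-] (faults so far: 1)
  step 2: ref 5 -> HIT, frames=[5,-,-] (faults so far: 1)
  step 3: ref 5 -> HIT, frames=[5,-,-] (faults so far: 1)
  step 4: ref 6 -> FAULT, frames=[5,6,-] (faults so far: 2)
  step 5: ref 3 -> FAULT, frames=[5,6,3] (faults so far: 3)
  step 6: ref 6 -> HIT, frames=[5,6,3] (faults so far: 3)
  step 7: ref 1 -> FAULT, evict 5, frames=[1,6,3] (faults so far: 4)
  step 8: ref 6 -> HIT, frames=[1,6,3] (faults so far: 4)
  step 9: ref 5 -> FAULT, evict 6, frames=[1,5,3] (faults so far: 5)
  step 10: ref 4 -> FAULT, evict 3, frames=[1,5,4] (faults so far: 6)
  step 11: ref 5 -> HIT, frames=[1,5,4] (faults so far: 6)
  step 12: ref 3 -> FAULT, evict 1, frames=[3,5,4] (faults so far: 7)
  step 13: ref 5 -> HIT, frames=[3,5,4] (faults so far: 7)
  FIFO total faults: 7
--- LRU ---
  step 0: ref 5 -> FAULT, frames=[5,-,-] (faults so far: 1)
  step 1: ref 5 -> HIT, frames=[5,-,-] (faults so far: 1)
  step 2: ref 5 -> HIT, frames=[5,-,-] (faults so far: 1)
  step 3: ref 5 -> HIT, frames=[5,-,-] (faults so far: 1)
  step 4: ref 6 -> FAULT, frames=[5,6,-] (faults so far: 2)
  step 5: ref 3 -> FAULT, frames=[5,6,3] (faults so far: 3)
  step 6: ref 6 -> HIT, frames=[5,6,3] (faults so far: 3)
  step 7: ref 1 -> FAULT, evict 5, frames=[1,6,3] (faults so far: 4)
  step 8: ref 6 -> HIT, frames=[1,6,3] (faults so far: 4)
  step 9: ref 5 -> FAULT, evict 3, frames=[1,6,5] (faults so far: 5)
  step 10: ref 4 -> FAULT, evict 1, frames=[4,6,5] (faults so far: 6)
  step 11: ref 5 -> HIT, frames=[4,6,5] (faults so far: 6)
  step 12: ref 3 -> FAULT, evict 6, frames=[4,3,5] (faults so far: 7)
  step 13: ref 5 -> HIT, frames=[4,3,5] (faults so far: 7)
  LRU total faults: 7
--- Optimal ---
  step 0: ref 5 -> FAULT, frames=[5,-,-] (faults so far: 1)
  step 1: ref 5 -> HIT, frames=[5,-,-] (faults so far: 1)
  step 2: ref 5 -> HIT, frames=[5,-,-] (faults so far: 1)
  step 3: ref 5 -> HIT, frames=[5,-,-] (faults so far: 1)
  step 4: ref 6 -> FAULT, frames=[5,6,-] (faults so far: 2)
  step 5: ref 3 -> FAULT, frames=[5,6,3] (faults so far: 3)
  step 6: ref 6 -> HIT, frames=[5,6,3] (faults so far: 3)
  step 7: ref 1 -> FAULT, evict 3, frames=[5,6,1] (faults so far: 4)
  step 8: ref 6 -> HIT, frames=[5,6,1] (faults so far: 4)
  step 9: ref 5 -> HIT, frames=[5,6,1] (faults so far: 4)
  step 10: ref 4 -> FAULT, evict 1, frames=[5,6,4] (faults so far: 5)
  step 11: ref 5 -> HIT, frames=[5,6,4] (faults so far: 5)
  step 12: ref 3 -> FAULT, evict 4, frames=[5,6,3] (faults so far: 6)
  step 13: ref 5 -> HIT, frames=[5,6,3] (faults so far: 6)
  Optimal total faults: 6

Answer: 7 7 6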